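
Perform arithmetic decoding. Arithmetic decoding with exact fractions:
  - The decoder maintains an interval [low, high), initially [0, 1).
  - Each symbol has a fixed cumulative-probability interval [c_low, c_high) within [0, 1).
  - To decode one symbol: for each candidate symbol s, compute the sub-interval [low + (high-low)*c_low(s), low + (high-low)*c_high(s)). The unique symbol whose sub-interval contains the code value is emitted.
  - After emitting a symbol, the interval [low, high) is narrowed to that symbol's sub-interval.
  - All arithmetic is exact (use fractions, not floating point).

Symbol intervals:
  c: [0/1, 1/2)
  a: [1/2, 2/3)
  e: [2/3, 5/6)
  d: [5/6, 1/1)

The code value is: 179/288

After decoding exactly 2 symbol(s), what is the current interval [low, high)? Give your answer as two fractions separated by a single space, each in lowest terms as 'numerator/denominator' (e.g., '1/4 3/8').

Answer: 11/18 23/36

Derivation:
Step 1: interval [0/1, 1/1), width = 1/1 - 0/1 = 1/1
  'c': [0/1 + 1/1*0/1, 0/1 + 1/1*1/2) = [0/1, 1/2)
  'a': [0/1 + 1/1*1/2, 0/1 + 1/1*2/3) = [1/2, 2/3) <- contains code 179/288
  'e': [0/1 + 1/1*2/3, 0/1 + 1/1*5/6) = [2/3, 5/6)
  'd': [0/1 + 1/1*5/6, 0/1 + 1/1*1/1) = [5/6, 1/1)
  emit 'a', narrow to [1/2, 2/3)
Step 2: interval [1/2, 2/3), width = 2/3 - 1/2 = 1/6
  'c': [1/2 + 1/6*0/1, 1/2 + 1/6*1/2) = [1/2, 7/12)
  'a': [1/2 + 1/6*1/2, 1/2 + 1/6*2/3) = [7/12, 11/18)
  'e': [1/2 + 1/6*2/3, 1/2 + 1/6*5/6) = [11/18, 23/36) <- contains code 179/288
  'd': [1/2 + 1/6*5/6, 1/2 + 1/6*1/1) = [23/36, 2/3)
  emit 'e', narrow to [11/18, 23/36)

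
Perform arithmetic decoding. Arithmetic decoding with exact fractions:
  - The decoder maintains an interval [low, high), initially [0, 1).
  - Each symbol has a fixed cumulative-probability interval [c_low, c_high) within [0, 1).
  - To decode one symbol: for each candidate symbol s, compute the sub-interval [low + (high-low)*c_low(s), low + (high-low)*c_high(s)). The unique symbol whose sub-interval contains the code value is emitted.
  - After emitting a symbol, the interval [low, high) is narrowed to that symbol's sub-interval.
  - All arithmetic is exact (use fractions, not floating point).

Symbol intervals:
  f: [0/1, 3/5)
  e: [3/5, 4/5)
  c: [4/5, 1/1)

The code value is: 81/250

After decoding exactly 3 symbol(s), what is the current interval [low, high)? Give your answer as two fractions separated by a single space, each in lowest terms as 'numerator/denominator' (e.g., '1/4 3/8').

Step 1: interval [0/1, 1/1), width = 1/1 - 0/1 = 1/1
  'f': [0/1 + 1/1*0/1, 0/1 + 1/1*3/5) = [0/1, 3/5) <- contains code 81/250
  'e': [0/1 + 1/1*3/5, 0/1 + 1/1*4/5) = [3/5, 4/5)
  'c': [0/1 + 1/1*4/5, 0/1 + 1/1*1/1) = [4/5, 1/1)
  emit 'f', narrow to [0/1, 3/5)
Step 2: interval [0/1, 3/5), width = 3/5 - 0/1 = 3/5
  'f': [0/1 + 3/5*0/1, 0/1 + 3/5*3/5) = [0/1, 9/25) <- contains code 81/250
  'e': [0/1 + 3/5*3/5, 0/1 + 3/5*4/5) = [9/25, 12/25)
  'c': [0/1 + 3/5*4/5, 0/1 + 3/5*1/1) = [12/25, 3/5)
  emit 'f', narrow to [0/1, 9/25)
Step 3: interval [0/1, 9/25), width = 9/25 - 0/1 = 9/25
  'f': [0/1 + 9/25*0/1, 0/1 + 9/25*3/5) = [0/1, 27/125)
  'e': [0/1 + 9/25*3/5, 0/1 + 9/25*4/5) = [27/125, 36/125)
  'c': [0/1 + 9/25*4/5, 0/1 + 9/25*1/1) = [36/125, 9/25) <- contains code 81/250
  emit 'c', narrow to [36/125, 9/25)

Answer: 36/125 9/25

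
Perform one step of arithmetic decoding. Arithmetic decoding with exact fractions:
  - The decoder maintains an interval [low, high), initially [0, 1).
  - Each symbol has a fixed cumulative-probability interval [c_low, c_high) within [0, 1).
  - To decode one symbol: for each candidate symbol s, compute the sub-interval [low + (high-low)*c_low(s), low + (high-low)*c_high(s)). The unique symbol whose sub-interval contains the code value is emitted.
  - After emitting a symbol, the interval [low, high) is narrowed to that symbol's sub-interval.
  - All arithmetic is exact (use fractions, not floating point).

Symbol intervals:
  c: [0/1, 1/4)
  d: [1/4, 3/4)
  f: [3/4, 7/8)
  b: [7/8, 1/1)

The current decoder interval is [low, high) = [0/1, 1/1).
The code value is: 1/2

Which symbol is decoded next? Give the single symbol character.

Interval width = high − low = 1/1 − 0/1 = 1/1
Scaled code = (code − low) / width = (1/2 − 0/1) / 1/1 = 1/2
  c: [0/1, 1/4) 
  d: [1/4, 3/4) ← scaled code falls here ✓
  f: [3/4, 7/8) 
  b: [7/8, 1/1) 

Answer: d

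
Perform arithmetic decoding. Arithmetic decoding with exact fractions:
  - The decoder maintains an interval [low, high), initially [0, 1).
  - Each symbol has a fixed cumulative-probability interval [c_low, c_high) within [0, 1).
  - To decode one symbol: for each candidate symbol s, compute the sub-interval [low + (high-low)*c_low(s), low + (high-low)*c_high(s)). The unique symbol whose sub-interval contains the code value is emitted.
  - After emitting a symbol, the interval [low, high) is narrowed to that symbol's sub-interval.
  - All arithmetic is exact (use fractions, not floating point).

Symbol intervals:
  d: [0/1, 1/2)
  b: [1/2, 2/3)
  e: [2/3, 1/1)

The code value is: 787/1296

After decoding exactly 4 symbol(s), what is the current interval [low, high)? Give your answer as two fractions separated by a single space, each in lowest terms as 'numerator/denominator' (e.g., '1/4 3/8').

Answer: 131/216 197/324

Derivation:
Step 1: interval [0/1, 1/1), width = 1/1 - 0/1 = 1/1
  'd': [0/1 + 1/1*0/1, 0/1 + 1/1*1/2) = [0/1, 1/2)
  'b': [0/1 + 1/1*1/2, 0/1 + 1/1*2/3) = [1/2, 2/3) <- contains code 787/1296
  'e': [0/1 + 1/1*2/3, 0/1 + 1/1*1/1) = [2/3, 1/1)
  emit 'b', narrow to [1/2, 2/3)
Step 2: interval [1/2, 2/3), width = 2/3 - 1/2 = 1/6
  'd': [1/2 + 1/6*0/1, 1/2 + 1/6*1/2) = [1/2, 7/12)
  'b': [1/2 + 1/6*1/2, 1/2 + 1/6*2/3) = [7/12, 11/18) <- contains code 787/1296
  'e': [1/2 + 1/6*2/3, 1/2 + 1/6*1/1) = [11/18, 2/3)
  emit 'b', narrow to [7/12, 11/18)
Step 3: interval [7/12, 11/18), width = 11/18 - 7/12 = 1/36
  'd': [7/12 + 1/36*0/1, 7/12 + 1/36*1/2) = [7/12, 43/72)
  'b': [7/12 + 1/36*1/2, 7/12 + 1/36*2/3) = [43/72, 65/108)
  'e': [7/12 + 1/36*2/3, 7/12 + 1/36*1/1) = [65/108, 11/18) <- contains code 787/1296
  emit 'e', narrow to [65/108, 11/18)
Step 4: interval [65/108, 11/18), width = 11/18 - 65/108 = 1/108
  'd': [65/108 + 1/108*0/1, 65/108 + 1/108*1/2) = [65/108, 131/216)
  'b': [65/108 + 1/108*1/2, 65/108 + 1/108*2/3) = [131/216, 197/324) <- contains code 787/1296
  'e': [65/108 + 1/108*2/3, 65/108 + 1/108*1/1) = [197/324, 11/18)
  emit 'b', narrow to [131/216, 197/324)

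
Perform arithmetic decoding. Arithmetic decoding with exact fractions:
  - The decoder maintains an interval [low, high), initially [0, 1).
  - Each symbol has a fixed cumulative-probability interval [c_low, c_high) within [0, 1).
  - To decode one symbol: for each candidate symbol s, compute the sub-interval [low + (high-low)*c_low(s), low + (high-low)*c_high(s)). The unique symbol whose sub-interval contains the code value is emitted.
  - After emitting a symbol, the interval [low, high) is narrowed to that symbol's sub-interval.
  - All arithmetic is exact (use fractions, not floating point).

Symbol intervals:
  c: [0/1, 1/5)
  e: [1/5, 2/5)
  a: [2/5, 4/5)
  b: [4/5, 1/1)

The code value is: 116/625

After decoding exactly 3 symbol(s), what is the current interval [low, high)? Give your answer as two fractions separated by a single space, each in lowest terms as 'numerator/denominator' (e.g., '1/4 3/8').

Answer: 22/125 24/125

Derivation:
Step 1: interval [0/1, 1/1), width = 1/1 - 0/1 = 1/1
  'c': [0/1 + 1/1*0/1, 0/1 + 1/1*1/5) = [0/1, 1/5) <- contains code 116/625
  'e': [0/1 + 1/1*1/5, 0/1 + 1/1*2/5) = [1/5, 2/5)
  'a': [0/1 + 1/1*2/5, 0/1 + 1/1*4/5) = [2/5, 4/5)
  'b': [0/1 + 1/1*4/5, 0/1 + 1/1*1/1) = [4/5, 1/1)
  emit 'c', narrow to [0/1, 1/5)
Step 2: interval [0/1, 1/5), width = 1/5 - 0/1 = 1/5
  'c': [0/1 + 1/5*0/1, 0/1 + 1/5*1/5) = [0/1, 1/25)
  'e': [0/1 + 1/5*1/5, 0/1 + 1/5*2/5) = [1/25, 2/25)
  'a': [0/1 + 1/5*2/5, 0/1 + 1/5*4/5) = [2/25, 4/25)
  'b': [0/1 + 1/5*4/5, 0/1 + 1/5*1/1) = [4/25, 1/5) <- contains code 116/625
  emit 'b', narrow to [4/25, 1/5)
Step 3: interval [4/25, 1/5), width = 1/5 - 4/25 = 1/25
  'c': [4/25 + 1/25*0/1, 4/25 + 1/25*1/5) = [4/25, 21/125)
  'e': [4/25 + 1/25*1/5, 4/25 + 1/25*2/5) = [21/125, 22/125)
  'a': [4/25 + 1/25*2/5, 4/25 + 1/25*4/5) = [22/125, 24/125) <- contains code 116/625
  'b': [4/25 + 1/25*4/5, 4/25 + 1/25*1/1) = [24/125, 1/5)
  emit 'a', narrow to [22/125, 24/125)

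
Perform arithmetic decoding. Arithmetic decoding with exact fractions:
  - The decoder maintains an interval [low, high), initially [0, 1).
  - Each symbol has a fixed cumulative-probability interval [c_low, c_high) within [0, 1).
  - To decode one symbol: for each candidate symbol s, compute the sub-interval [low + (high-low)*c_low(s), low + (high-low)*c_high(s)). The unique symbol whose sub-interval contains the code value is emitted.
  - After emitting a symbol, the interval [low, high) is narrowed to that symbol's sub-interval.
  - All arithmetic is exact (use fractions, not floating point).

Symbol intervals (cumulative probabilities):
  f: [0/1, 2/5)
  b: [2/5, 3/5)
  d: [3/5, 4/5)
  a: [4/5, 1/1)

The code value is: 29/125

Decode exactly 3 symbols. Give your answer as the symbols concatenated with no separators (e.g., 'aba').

Answer: fba

Derivation:
Step 1: interval [0/1, 1/1), width = 1/1 - 0/1 = 1/1
  'f': [0/1 + 1/1*0/1, 0/1 + 1/1*2/5) = [0/1, 2/5) <- contains code 29/125
  'b': [0/1 + 1/1*2/5, 0/1 + 1/1*3/5) = [2/5, 3/5)
  'd': [0/1 + 1/1*3/5, 0/1 + 1/1*4/5) = [3/5, 4/5)
  'a': [0/1 + 1/1*4/5, 0/1 + 1/1*1/1) = [4/5, 1/1)
  emit 'f', narrow to [0/1, 2/5)
Step 2: interval [0/1, 2/5), width = 2/5 - 0/1 = 2/5
  'f': [0/1 + 2/5*0/1, 0/1 + 2/5*2/5) = [0/1, 4/25)
  'b': [0/1 + 2/5*2/5, 0/1 + 2/5*3/5) = [4/25, 6/25) <- contains code 29/125
  'd': [0/1 + 2/5*3/5, 0/1 + 2/5*4/5) = [6/25, 8/25)
  'a': [0/1 + 2/5*4/5, 0/1 + 2/5*1/1) = [8/25, 2/5)
  emit 'b', narrow to [4/25, 6/25)
Step 3: interval [4/25, 6/25), width = 6/25 - 4/25 = 2/25
  'f': [4/25 + 2/25*0/1, 4/25 + 2/25*2/5) = [4/25, 24/125)
  'b': [4/25 + 2/25*2/5, 4/25 + 2/25*3/5) = [24/125, 26/125)
  'd': [4/25 + 2/25*3/5, 4/25 + 2/25*4/5) = [26/125, 28/125)
  'a': [4/25 + 2/25*4/5, 4/25 + 2/25*1/1) = [28/125, 6/25) <- contains code 29/125
  emit 'a', narrow to [28/125, 6/25)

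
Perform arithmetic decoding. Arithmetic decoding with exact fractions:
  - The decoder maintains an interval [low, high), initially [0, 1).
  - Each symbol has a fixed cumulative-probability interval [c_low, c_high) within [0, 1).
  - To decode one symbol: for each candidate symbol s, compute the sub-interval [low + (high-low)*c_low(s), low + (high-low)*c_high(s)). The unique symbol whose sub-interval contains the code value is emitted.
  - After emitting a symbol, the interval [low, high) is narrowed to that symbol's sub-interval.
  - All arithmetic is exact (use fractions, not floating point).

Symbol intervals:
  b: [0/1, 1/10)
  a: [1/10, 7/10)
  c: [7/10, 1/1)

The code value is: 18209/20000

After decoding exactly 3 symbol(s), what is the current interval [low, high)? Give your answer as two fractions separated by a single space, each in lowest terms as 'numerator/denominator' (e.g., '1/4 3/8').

Step 1: interval [0/1, 1/1), width = 1/1 - 0/1 = 1/1
  'b': [0/1 + 1/1*0/1, 0/1 + 1/1*1/10) = [0/1, 1/10)
  'a': [0/1 + 1/1*1/10, 0/1 + 1/1*7/10) = [1/10, 7/10)
  'c': [0/1 + 1/1*7/10, 0/1 + 1/1*1/1) = [7/10, 1/1) <- contains code 18209/20000
  emit 'c', narrow to [7/10, 1/1)
Step 2: interval [7/10, 1/1), width = 1/1 - 7/10 = 3/10
  'b': [7/10 + 3/10*0/1, 7/10 + 3/10*1/10) = [7/10, 73/100)
  'a': [7/10 + 3/10*1/10, 7/10 + 3/10*7/10) = [73/100, 91/100)
  'c': [7/10 + 3/10*7/10, 7/10 + 3/10*1/1) = [91/100, 1/1) <- contains code 18209/20000
  emit 'c', narrow to [91/100, 1/1)
Step 3: interval [91/100, 1/1), width = 1/1 - 91/100 = 9/100
  'b': [91/100 + 9/100*0/1, 91/100 + 9/100*1/10) = [91/100, 919/1000) <- contains code 18209/20000
  'a': [91/100 + 9/100*1/10, 91/100 + 9/100*7/10) = [919/1000, 973/1000)
  'c': [91/100 + 9/100*7/10, 91/100 + 9/100*1/1) = [973/1000, 1/1)
  emit 'b', narrow to [91/100, 919/1000)

Answer: 91/100 919/1000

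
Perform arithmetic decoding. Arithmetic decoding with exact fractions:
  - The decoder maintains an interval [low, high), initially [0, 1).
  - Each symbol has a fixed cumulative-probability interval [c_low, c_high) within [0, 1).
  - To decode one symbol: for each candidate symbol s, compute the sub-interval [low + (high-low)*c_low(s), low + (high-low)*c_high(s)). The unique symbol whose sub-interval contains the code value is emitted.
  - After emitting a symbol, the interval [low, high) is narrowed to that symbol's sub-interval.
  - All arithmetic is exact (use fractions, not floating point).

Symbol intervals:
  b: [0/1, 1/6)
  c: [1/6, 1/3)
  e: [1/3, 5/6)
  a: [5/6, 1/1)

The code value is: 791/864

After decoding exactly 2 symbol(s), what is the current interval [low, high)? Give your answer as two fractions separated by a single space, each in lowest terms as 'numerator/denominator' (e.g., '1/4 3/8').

Answer: 8/9 35/36

Derivation:
Step 1: interval [0/1, 1/1), width = 1/1 - 0/1 = 1/1
  'b': [0/1 + 1/1*0/1, 0/1 + 1/1*1/6) = [0/1, 1/6)
  'c': [0/1 + 1/1*1/6, 0/1 + 1/1*1/3) = [1/6, 1/3)
  'e': [0/1 + 1/1*1/3, 0/1 + 1/1*5/6) = [1/3, 5/6)
  'a': [0/1 + 1/1*5/6, 0/1 + 1/1*1/1) = [5/6, 1/1) <- contains code 791/864
  emit 'a', narrow to [5/6, 1/1)
Step 2: interval [5/6, 1/1), width = 1/1 - 5/6 = 1/6
  'b': [5/6 + 1/6*0/1, 5/6 + 1/6*1/6) = [5/6, 31/36)
  'c': [5/6 + 1/6*1/6, 5/6 + 1/6*1/3) = [31/36, 8/9)
  'e': [5/6 + 1/6*1/3, 5/6 + 1/6*5/6) = [8/9, 35/36) <- contains code 791/864
  'a': [5/6 + 1/6*5/6, 5/6 + 1/6*1/1) = [35/36, 1/1)
  emit 'e', narrow to [8/9, 35/36)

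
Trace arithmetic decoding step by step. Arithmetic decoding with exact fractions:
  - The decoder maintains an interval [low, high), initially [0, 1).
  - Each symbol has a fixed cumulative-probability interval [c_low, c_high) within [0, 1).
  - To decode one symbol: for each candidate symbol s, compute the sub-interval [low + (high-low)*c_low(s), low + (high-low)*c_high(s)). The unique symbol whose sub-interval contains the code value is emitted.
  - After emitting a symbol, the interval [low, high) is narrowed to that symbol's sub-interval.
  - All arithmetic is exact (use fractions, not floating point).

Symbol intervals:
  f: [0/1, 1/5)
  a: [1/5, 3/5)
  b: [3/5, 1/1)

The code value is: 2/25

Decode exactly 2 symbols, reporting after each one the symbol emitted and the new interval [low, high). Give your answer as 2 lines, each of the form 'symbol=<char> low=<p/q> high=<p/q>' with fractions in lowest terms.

Step 1: interval [0/1, 1/1), width = 1/1 - 0/1 = 1/1
  'f': [0/1 + 1/1*0/1, 0/1 + 1/1*1/5) = [0/1, 1/5) <- contains code 2/25
  'a': [0/1 + 1/1*1/5, 0/1 + 1/1*3/5) = [1/5, 3/5)
  'b': [0/1 + 1/1*3/5, 0/1 + 1/1*1/1) = [3/5, 1/1)
  emit 'f', narrow to [0/1, 1/5)
Step 2: interval [0/1, 1/5), width = 1/5 - 0/1 = 1/5
  'f': [0/1 + 1/5*0/1, 0/1 + 1/5*1/5) = [0/1, 1/25)
  'a': [0/1 + 1/5*1/5, 0/1 + 1/5*3/5) = [1/25, 3/25) <- contains code 2/25
  'b': [0/1 + 1/5*3/5, 0/1 + 1/5*1/1) = [3/25, 1/5)
  emit 'a', narrow to [1/25, 3/25)

Answer: symbol=f low=0/1 high=1/5
symbol=a low=1/25 high=3/25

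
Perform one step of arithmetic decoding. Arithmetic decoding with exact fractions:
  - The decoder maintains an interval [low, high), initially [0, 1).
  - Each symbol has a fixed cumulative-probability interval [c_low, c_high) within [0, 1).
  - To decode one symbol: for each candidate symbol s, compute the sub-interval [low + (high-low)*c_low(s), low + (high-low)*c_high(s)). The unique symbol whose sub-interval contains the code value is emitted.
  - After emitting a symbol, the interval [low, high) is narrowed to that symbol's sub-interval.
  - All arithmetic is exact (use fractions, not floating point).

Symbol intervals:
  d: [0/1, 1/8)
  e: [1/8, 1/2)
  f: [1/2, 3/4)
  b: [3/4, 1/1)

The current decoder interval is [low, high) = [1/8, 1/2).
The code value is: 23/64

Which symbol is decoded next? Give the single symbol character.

Answer: f

Derivation:
Interval width = high − low = 1/2 − 1/8 = 3/8
Scaled code = (code − low) / width = (23/64 − 1/8) / 3/8 = 5/8
  d: [0/1, 1/8) 
  e: [1/8, 1/2) 
  f: [1/2, 3/4) ← scaled code falls here ✓
  b: [3/4, 1/1) 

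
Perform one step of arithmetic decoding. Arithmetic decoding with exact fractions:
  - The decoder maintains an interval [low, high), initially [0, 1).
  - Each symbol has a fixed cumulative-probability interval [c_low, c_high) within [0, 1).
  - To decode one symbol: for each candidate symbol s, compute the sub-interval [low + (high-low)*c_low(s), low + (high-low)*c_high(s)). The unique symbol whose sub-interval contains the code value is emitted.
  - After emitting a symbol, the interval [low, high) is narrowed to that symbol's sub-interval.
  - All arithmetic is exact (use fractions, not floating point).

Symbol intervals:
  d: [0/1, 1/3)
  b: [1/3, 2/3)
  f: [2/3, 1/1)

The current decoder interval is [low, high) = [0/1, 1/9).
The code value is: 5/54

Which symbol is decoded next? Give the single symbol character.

Interval width = high − low = 1/9 − 0/1 = 1/9
Scaled code = (code − low) / width = (5/54 − 0/1) / 1/9 = 5/6
  d: [0/1, 1/3) 
  b: [1/3, 2/3) 
  f: [2/3, 1/1) ← scaled code falls here ✓

Answer: f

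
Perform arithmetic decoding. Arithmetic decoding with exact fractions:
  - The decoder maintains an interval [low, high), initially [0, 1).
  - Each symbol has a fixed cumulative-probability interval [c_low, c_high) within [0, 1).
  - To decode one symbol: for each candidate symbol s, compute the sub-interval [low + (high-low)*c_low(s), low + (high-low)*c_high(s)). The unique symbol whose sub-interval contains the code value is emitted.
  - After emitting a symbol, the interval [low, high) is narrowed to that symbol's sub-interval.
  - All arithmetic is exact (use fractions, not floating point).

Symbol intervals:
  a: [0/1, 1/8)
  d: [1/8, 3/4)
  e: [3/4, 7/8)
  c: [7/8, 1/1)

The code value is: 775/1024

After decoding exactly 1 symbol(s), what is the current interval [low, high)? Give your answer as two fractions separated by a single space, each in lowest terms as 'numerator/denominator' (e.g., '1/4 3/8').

Answer: 3/4 7/8

Derivation:
Step 1: interval [0/1, 1/1), width = 1/1 - 0/1 = 1/1
  'a': [0/1 + 1/1*0/1, 0/1 + 1/1*1/8) = [0/1, 1/8)
  'd': [0/1 + 1/1*1/8, 0/1 + 1/1*3/4) = [1/8, 3/4)
  'e': [0/1 + 1/1*3/4, 0/1 + 1/1*7/8) = [3/4, 7/8) <- contains code 775/1024
  'c': [0/1 + 1/1*7/8, 0/1 + 1/1*1/1) = [7/8, 1/1)
  emit 'e', narrow to [3/4, 7/8)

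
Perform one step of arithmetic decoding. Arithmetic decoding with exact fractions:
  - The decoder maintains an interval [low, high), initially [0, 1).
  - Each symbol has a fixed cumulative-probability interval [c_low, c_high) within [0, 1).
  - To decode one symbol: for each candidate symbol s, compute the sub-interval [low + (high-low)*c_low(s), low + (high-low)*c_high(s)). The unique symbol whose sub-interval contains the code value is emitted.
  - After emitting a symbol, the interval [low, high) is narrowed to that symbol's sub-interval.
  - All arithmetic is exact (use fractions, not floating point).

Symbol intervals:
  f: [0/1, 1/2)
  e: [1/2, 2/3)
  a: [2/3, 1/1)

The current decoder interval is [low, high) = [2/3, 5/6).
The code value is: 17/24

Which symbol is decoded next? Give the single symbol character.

Answer: f

Derivation:
Interval width = high − low = 5/6 − 2/3 = 1/6
Scaled code = (code − low) / width = (17/24 − 2/3) / 1/6 = 1/4
  f: [0/1, 1/2) ← scaled code falls here ✓
  e: [1/2, 2/3) 
  a: [2/3, 1/1) 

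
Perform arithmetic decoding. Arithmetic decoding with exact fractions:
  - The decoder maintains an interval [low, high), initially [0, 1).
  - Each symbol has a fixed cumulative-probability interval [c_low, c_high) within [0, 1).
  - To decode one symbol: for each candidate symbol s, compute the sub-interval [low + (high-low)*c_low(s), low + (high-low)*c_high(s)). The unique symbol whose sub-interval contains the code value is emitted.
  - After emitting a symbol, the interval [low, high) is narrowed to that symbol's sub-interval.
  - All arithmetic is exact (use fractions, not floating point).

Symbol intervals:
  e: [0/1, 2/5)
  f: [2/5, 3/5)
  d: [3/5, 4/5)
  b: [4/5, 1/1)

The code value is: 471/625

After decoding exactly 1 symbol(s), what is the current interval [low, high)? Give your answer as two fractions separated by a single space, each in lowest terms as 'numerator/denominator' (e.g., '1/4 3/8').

Step 1: interval [0/1, 1/1), width = 1/1 - 0/1 = 1/1
  'e': [0/1 + 1/1*0/1, 0/1 + 1/1*2/5) = [0/1, 2/5)
  'f': [0/1 + 1/1*2/5, 0/1 + 1/1*3/5) = [2/5, 3/5)
  'd': [0/1 + 1/1*3/5, 0/1 + 1/1*4/5) = [3/5, 4/5) <- contains code 471/625
  'b': [0/1 + 1/1*4/5, 0/1 + 1/1*1/1) = [4/5, 1/1)
  emit 'd', narrow to [3/5, 4/5)

Answer: 3/5 4/5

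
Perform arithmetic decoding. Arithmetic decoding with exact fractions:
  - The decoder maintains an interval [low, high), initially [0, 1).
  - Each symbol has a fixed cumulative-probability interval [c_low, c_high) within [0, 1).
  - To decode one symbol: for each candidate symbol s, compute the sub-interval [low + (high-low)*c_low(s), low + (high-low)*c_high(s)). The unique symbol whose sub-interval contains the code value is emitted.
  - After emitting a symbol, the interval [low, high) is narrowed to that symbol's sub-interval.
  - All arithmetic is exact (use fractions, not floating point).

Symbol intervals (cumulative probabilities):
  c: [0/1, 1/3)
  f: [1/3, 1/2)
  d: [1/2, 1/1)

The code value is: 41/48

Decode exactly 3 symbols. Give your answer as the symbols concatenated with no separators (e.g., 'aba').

Answer: ddf

Derivation:
Step 1: interval [0/1, 1/1), width = 1/1 - 0/1 = 1/1
  'c': [0/1 + 1/1*0/1, 0/1 + 1/1*1/3) = [0/1, 1/3)
  'f': [0/1 + 1/1*1/3, 0/1 + 1/1*1/2) = [1/3, 1/2)
  'd': [0/1 + 1/1*1/2, 0/1 + 1/1*1/1) = [1/2, 1/1) <- contains code 41/48
  emit 'd', narrow to [1/2, 1/1)
Step 2: interval [1/2, 1/1), width = 1/1 - 1/2 = 1/2
  'c': [1/2 + 1/2*0/1, 1/2 + 1/2*1/3) = [1/2, 2/3)
  'f': [1/2 + 1/2*1/3, 1/2 + 1/2*1/2) = [2/3, 3/4)
  'd': [1/2 + 1/2*1/2, 1/2 + 1/2*1/1) = [3/4, 1/1) <- contains code 41/48
  emit 'd', narrow to [3/4, 1/1)
Step 3: interval [3/4, 1/1), width = 1/1 - 3/4 = 1/4
  'c': [3/4 + 1/4*0/1, 3/4 + 1/4*1/3) = [3/4, 5/6)
  'f': [3/4 + 1/4*1/3, 3/4 + 1/4*1/2) = [5/6, 7/8) <- contains code 41/48
  'd': [3/4 + 1/4*1/2, 3/4 + 1/4*1/1) = [7/8, 1/1)
  emit 'f', narrow to [5/6, 7/8)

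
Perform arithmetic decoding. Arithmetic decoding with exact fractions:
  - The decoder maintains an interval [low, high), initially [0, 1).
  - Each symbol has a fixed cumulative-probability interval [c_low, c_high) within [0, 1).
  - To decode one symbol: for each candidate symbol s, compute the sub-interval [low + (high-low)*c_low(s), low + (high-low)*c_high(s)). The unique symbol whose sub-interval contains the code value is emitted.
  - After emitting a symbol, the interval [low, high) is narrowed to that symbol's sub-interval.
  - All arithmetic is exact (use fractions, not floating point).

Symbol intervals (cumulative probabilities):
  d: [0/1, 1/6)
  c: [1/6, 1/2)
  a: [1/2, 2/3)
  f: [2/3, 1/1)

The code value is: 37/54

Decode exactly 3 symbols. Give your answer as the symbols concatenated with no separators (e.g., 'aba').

Step 1: interval [0/1, 1/1), width = 1/1 - 0/1 = 1/1
  'd': [0/1 + 1/1*0/1, 0/1 + 1/1*1/6) = [0/1, 1/6)
  'c': [0/1 + 1/1*1/6, 0/1 + 1/1*1/2) = [1/6, 1/2)
  'a': [0/1 + 1/1*1/2, 0/1 + 1/1*2/3) = [1/2, 2/3)
  'f': [0/1 + 1/1*2/3, 0/1 + 1/1*1/1) = [2/3, 1/1) <- contains code 37/54
  emit 'f', narrow to [2/3, 1/1)
Step 2: interval [2/3, 1/1), width = 1/1 - 2/3 = 1/3
  'd': [2/3 + 1/3*0/1, 2/3 + 1/3*1/6) = [2/3, 13/18) <- contains code 37/54
  'c': [2/3 + 1/3*1/6, 2/3 + 1/3*1/2) = [13/18, 5/6)
  'a': [2/3 + 1/3*1/2, 2/3 + 1/3*2/3) = [5/6, 8/9)
  'f': [2/3 + 1/3*2/3, 2/3 + 1/3*1/1) = [8/9, 1/1)
  emit 'd', narrow to [2/3, 13/18)
Step 3: interval [2/3, 13/18), width = 13/18 - 2/3 = 1/18
  'd': [2/3 + 1/18*0/1, 2/3 + 1/18*1/6) = [2/3, 73/108)
  'c': [2/3 + 1/18*1/6, 2/3 + 1/18*1/2) = [73/108, 25/36) <- contains code 37/54
  'a': [2/3 + 1/18*1/2, 2/3 + 1/18*2/3) = [25/36, 19/27)
  'f': [2/3 + 1/18*2/3, 2/3 + 1/18*1/1) = [19/27, 13/18)
  emit 'c', narrow to [73/108, 25/36)

Answer: fdc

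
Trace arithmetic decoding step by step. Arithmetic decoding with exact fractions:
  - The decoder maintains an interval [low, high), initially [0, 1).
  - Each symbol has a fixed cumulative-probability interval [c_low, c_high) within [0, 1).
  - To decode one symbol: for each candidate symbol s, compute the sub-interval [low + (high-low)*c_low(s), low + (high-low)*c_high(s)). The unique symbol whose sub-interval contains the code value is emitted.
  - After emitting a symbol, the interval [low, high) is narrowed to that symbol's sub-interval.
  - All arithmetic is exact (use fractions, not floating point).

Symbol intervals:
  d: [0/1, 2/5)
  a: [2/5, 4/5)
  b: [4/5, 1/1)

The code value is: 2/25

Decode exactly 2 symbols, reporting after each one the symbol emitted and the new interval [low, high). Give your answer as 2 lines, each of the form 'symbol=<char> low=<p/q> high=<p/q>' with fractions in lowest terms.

Step 1: interval [0/1, 1/1), width = 1/1 - 0/1 = 1/1
  'd': [0/1 + 1/1*0/1, 0/1 + 1/1*2/5) = [0/1, 2/5) <- contains code 2/25
  'a': [0/1 + 1/1*2/5, 0/1 + 1/1*4/5) = [2/5, 4/5)
  'b': [0/1 + 1/1*4/5, 0/1 + 1/1*1/1) = [4/5, 1/1)
  emit 'd', narrow to [0/1, 2/5)
Step 2: interval [0/1, 2/5), width = 2/5 - 0/1 = 2/5
  'd': [0/1 + 2/5*0/1, 0/1 + 2/5*2/5) = [0/1, 4/25) <- contains code 2/25
  'a': [0/1 + 2/5*2/5, 0/1 + 2/5*4/5) = [4/25, 8/25)
  'b': [0/1 + 2/5*4/5, 0/1 + 2/5*1/1) = [8/25, 2/5)
  emit 'd', narrow to [0/1, 4/25)

Answer: symbol=d low=0/1 high=2/5
symbol=d low=0/1 high=4/25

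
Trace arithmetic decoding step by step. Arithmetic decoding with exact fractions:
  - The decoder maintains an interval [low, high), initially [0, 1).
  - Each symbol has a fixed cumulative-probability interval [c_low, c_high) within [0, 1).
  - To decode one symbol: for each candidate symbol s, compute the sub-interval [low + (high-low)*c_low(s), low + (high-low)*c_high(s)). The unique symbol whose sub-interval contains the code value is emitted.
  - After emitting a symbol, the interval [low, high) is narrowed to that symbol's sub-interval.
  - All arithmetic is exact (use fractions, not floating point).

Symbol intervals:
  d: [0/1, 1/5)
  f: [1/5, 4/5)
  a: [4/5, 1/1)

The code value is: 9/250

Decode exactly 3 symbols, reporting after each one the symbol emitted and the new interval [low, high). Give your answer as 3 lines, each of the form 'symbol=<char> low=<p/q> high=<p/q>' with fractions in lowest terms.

Answer: symbol=d low=0/1 high=1/5
symbol=d low=0/1 high=1/25
symbol=a low=4/125 high=1/25

Derivation:
Step 1: interval [0/1, 1/1), width = 1/1 - 0/1 = 1/1
  'd': [0/1 + 1/1*0/1, 0/1 + 1/1*1/5) = [0/1, 1/5) <- contains code 9/250
  'f': [0/1 + 1/1*1/5, 0/1 + 1/1*4/5) = [1/5, 4/5)
  'a': [0/1 + 1/1*4/5, 0/1 + 1/1*1/1) = [4/5, 1/1)
  emit 'd', narrow to [0/1, 1/5)
Step 2: interval [0/1, 1/5), width = 1/5 - 0/1 = 1/5
  'd': [0/1 + 1/5*0/1, 0/1 + 1/5*1/5) = [0/1, 1/25) <- contains code 9/250
  'f': [0/1 + 1/5*1/5, 0/1 + 1/5*4/5) = [1/25, 4/25)
  'a': [0/1 + 1/5*4/5, 0/1 + 1/5*1/1) = [4/25, 1/5)
  emit 'd', narrow to [0/1, 1/25)
Step 3: interval [0/1, 1/25), width = 1/25 - 0/1 = 1/25
  'd': [0/1 + 1/25*0/1, 0/1 + 1/25*1/5) = [0/1, 1/125)
  'f': [0/1 + 1/25*1/5, 0/1 + 1/25*4/5) = [1/125, 4/125)
  'a': [0/1 + 1/25*4/5, 0/1 + 1/25*1/1) = [4/125, 1/25) <- contains code 9/250
  emit 'a', narrow to [4/125, 1/25)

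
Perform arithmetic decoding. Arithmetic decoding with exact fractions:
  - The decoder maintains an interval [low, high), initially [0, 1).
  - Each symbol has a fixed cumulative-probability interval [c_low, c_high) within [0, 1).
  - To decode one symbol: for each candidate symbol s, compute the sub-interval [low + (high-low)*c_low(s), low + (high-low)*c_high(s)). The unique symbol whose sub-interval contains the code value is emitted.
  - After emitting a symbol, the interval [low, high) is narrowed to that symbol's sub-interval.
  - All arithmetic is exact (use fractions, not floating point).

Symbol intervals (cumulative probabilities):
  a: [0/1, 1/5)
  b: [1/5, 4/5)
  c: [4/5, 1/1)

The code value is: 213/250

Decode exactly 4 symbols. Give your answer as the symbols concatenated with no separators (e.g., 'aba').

Answer: cbab

Derivation:
Step 1: interval [0/1, 1/1), width = 1/1 - 0/1 = 1/1
  'a': [0/1 + 1/1*0/1, 0/1 + 1/1*1/5) = [0/1, 1/5)
  'b': [0/1 + 1/1*1/5, 0/1 + 1/1*4/5) = [1/5, 4/5)
  'c': [0/1 + 1/1*4/5, 0/1 + 1/1*1/1) = [4/5, 1/1) <- contains code 213/250
  emit 'c', narrow to [4/5, 1/1)
Step 2: interval [4/5, 1/1), width = 1/1 - 4/5 = 1/5
  'a': [4/5 + 1/5*0/1, 4/5 + 1/5*1/5) = [4/5, 21/25)
  'b': [4/5 + 1/5*1/5, 4/5 + 1/5*4/5) = [21/25, 24/25) <- contains code 213/250
  'c': [4/5 + 1/5*4/5, 4/5 + 1/5*1/1) = [24/25, 1/1)
  emit 'b', narrow to [21/25, 24/25)
Step 3: interval [21/25, 24/25), width = 24/25 - 21/25 = 3/25
  'a': [21/25 + 3/25*0/1, 21/25 + 3/25*1/5) = [21/25, 108/125) <- contains code 213/250
  'b': [21/25 + 3/25*1/5, 21/25 + 3/25*4/5) = [108/125, 117/125)
  'c': [21/25 + 3/25*4/5, 21/25 + 3/25*1/1) = [117/125, 24/25)
  emit 'a', narrow to [21/25, 108/125)
Step 4: interval [21/25, 108/125), width = 108/125 - 21/25 = 3/125
  'a': [21/25 + 3/125*0/1, 21/25 + 3/125*1/5) = [21/25, 528/625)
  'b': [21/25 + 3/125*1/5, 21/25 + 3/125*4/5) = [528/625, 537/625) <- contains code 213/250
  'c': [21/25 + 3/125*4/5, 21/25 + 3/125*1/1) = [537/625, 108/125)
  emit 'b', narrow to [528/625, 537/625)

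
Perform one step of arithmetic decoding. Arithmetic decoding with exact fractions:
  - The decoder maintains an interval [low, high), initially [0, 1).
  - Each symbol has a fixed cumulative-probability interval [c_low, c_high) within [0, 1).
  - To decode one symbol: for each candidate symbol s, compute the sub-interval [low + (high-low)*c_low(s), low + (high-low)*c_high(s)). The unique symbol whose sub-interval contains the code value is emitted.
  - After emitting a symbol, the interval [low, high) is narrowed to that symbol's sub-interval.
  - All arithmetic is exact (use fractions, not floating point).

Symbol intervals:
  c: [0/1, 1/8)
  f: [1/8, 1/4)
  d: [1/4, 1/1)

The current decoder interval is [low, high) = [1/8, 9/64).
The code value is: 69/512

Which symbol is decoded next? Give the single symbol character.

Answer: d

Derivation:
Interval width = high − low = 9/64 − 1/8 = 1/64
Scaled code = (code − low) / width = (69/512 − 1/8) / 1/64 = 5/8
  c: [0/1, 1/8) 
  f: [1/8, 1/4) 
  d: [1/4, 1/1) ← scaled code falls here ✓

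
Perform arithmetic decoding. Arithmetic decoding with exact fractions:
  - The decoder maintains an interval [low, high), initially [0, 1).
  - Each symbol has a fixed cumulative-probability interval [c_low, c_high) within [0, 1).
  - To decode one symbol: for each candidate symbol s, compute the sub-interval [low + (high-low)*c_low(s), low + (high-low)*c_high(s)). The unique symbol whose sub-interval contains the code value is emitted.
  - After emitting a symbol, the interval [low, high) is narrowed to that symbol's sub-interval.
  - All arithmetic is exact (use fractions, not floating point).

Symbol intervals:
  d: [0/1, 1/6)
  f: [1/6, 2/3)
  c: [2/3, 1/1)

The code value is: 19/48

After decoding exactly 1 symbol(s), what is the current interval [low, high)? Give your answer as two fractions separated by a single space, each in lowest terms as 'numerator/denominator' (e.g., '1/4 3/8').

Answer: 1/6 2/3

Derivation:
Step 1: interval [0/1, 1/1), width = 1/1 - 0/1 = 1/1
  'd': [0/1 + 1/1*0/1, 0/1 + 1/1*1/6) = [0/1, 1/6)
  'f': [0/1 + 1/1*1/6, 0/1 + 1/1*2/3) = [1/6, 2/3) <- contains code 19/48
  'c': [0/1 + 1/1*2/3, 0/1 + 1/1*1/1) = [2/3, 1/1)
  emit 'f', narrow to [1/6, 2/3)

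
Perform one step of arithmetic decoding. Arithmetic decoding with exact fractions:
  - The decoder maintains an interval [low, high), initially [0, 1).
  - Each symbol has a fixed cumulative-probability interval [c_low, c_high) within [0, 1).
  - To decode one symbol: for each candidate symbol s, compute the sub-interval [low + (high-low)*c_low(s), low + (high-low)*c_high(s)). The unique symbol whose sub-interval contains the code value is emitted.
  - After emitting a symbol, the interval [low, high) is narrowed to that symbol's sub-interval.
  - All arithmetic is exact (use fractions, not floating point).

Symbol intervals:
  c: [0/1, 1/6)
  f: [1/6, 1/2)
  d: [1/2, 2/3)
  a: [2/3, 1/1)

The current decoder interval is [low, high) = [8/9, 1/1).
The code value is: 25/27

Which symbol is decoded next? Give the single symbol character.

Answer: f

Derivation:
Interval width = high − low = 1/1 − 8/9 = 1/9
Scaled code = (code − low) / width = (25/27 − 8/9) / 1/9 = 1/3
  c: [0/1, 1/6) 
  f: [1/6, 1/2) ← scaled code falls here ✓
  d: [1/2, 2/3) 
  a: [2/3, 1/1) 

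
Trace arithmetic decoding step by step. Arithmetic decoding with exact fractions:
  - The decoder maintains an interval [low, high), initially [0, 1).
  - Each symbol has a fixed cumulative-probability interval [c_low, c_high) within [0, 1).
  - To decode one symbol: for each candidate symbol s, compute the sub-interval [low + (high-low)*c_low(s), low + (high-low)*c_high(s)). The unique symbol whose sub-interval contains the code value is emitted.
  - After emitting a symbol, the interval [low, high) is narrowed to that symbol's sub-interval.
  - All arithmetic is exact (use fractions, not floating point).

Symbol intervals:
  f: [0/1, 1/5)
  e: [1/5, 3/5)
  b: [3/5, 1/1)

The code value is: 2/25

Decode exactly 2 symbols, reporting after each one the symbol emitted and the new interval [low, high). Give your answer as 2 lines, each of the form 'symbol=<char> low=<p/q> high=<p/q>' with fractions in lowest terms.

Step 1: interval [0/1, 1/1), width = 1/1 - 0/1 = 1/1
  'f': [0/1 + 1/1*0/1, 0/1 + 1/1*1/5) = [0/1, 1/5) <- contains code 2/25
  'e': [0/1 + 1/1*1/5, 0/1 + 1/1*3/5) = [1/5, 3/5)
  'b': [0/1 + 1/1*3/5, 0/1 + 1/1*1/1) = [3/5, 1/1)
  emit 'f', narrow to [0/1, 1/5)
Step 2: interval [0/1, 1/5), width = 1/5 - 0/1 = 1/5
  'f': [0/1 + 1/5*0/1, 0/1 + 1/5*1/5) = [0/1, 1/25)
  'e': [0/1 + 1/5*1/5, 0/1 + 1/5*3/5) = [1/25, 3/25) <- contains code 2/25
  'b': [0/1 + 1/5*3/5, 0/1 + 1/5*1/1) = [3/25, 1/5)
  emit 'e', narrow to [1/25, 3/25)

Answer: symbol=f low=0/1 high=1/5
symbol=e low=1/25 high=3/25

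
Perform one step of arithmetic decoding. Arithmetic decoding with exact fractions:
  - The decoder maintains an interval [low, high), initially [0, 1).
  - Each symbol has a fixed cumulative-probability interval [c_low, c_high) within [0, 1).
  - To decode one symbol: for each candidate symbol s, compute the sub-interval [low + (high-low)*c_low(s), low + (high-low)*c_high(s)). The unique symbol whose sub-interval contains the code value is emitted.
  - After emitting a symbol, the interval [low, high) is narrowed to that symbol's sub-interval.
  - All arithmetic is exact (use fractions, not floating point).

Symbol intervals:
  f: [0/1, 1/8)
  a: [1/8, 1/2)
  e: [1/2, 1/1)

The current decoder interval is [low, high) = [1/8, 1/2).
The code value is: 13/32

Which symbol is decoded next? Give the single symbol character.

Interval width = high − low = 1/2 − 1/8 = 3/8
Scaled code = (code − low) / width = (13/32 − 1/8) / 3/8 = 3/4
  f: [0/1, 1/8) 
  a: [1/8, 1/2) 
  e: [1/2, 1/1) ← scaled code falls here ✓

Answer: e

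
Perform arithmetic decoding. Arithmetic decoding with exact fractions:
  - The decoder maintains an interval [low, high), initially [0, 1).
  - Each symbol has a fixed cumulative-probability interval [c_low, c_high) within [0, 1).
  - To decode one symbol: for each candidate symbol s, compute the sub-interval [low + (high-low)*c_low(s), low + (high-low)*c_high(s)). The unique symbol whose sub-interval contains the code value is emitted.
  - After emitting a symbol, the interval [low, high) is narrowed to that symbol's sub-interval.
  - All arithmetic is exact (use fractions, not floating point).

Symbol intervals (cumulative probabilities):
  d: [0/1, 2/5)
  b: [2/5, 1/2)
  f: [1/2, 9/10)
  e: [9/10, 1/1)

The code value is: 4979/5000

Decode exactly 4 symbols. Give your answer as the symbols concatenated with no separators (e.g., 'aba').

Answer: eefd

Derivation:
Step 1: interval [0/1, 1/1), width = 1/1 - 0/1 = 1/1
  'd': [0/1 + 1/1*0/1, 0/1 + 1/1*2/5) = [0/1, 2/5)
  'b': [0/1 + 1/1*2/5, 0/1 + 1/1*1/2) = [2/5, 1/2)
  'f': [0/1 + 1/1*1/2, 0/1 + 1/1*9/10) = [1/2, 9/10)
  'e': [0/1 + 1/1*9/10, 0/1 + 1/1*1/1) = [9/10, 1/1) <- contains code 4979/5000
  emit 'e', narrow to [9/10, 1/1)
Step 2: interval [9/10, 1/1), width = 1/1 - 9/10 = 1/10
  'd': [9/10 + 1/10*0/1, 9/10 + 1/10*2/5) = [9/10, 47/50)
  'b': [9/10 + 1/10*2/5, 9/10 + 1/10*1/2) = [47/50, 19/20)
  'f': [9/10 + 1/10*1/2, 9/10 + 1/10*9/10) = [19/20, 99/100)
  'e': [9/10 + 1/10*9/10, 9/10 + 1/10*1/1) = [99/100, 1/1) <- contains code 4979/5000
  emit 'e', narrow to [99/100, 1/1)
Step 3: interval [99/100, 1/1), width = 1/1 - 99/100 = 1/100
  'd': [99/100 + 1/100*0/1, 99/100 + 1/100*2/5) = [99/100, 497/500)
  'b': [99/100 + 1/100*2/5, 99/100 + 1/100*1/2) = [497/500, 199/200)
  'f': [99/100 + 1/100*1/2, 99/100 + 1/100*9/10) = [199/200, 999/1000) <- contains code 4979/5000
  'e': [99/100 + 1/100*9/10, 99/100 + 1/100*1/1) = [999/1000, 1/1)
  emit 'f', narrow to [199/200, 999/1000)
Step 4: interval [199/200, 999/1000), width = 999/1000 - 199/200 = 1/250
  'd': [199/200 + 1/250*0/1, 199/200 + 1/250*2/5) = [199/200, 4983/5000) <- contains code 4979/5000
  'b': [199/200 + 1/250*2/5, 199/200 + 1/250*1/2) = [4983/5000, 997/1000)
  'f': [199/200 + 1/250*1/2, 199/200 + 1/250*9/10) = [997/1000, 4993/5000)
  'e': [199/200 + 1/250*9/10, 199/200 + 1/250*1/1) = [4993/5000, 999/1000)
  emit 'd', narrow to [199/200, 4983/5000)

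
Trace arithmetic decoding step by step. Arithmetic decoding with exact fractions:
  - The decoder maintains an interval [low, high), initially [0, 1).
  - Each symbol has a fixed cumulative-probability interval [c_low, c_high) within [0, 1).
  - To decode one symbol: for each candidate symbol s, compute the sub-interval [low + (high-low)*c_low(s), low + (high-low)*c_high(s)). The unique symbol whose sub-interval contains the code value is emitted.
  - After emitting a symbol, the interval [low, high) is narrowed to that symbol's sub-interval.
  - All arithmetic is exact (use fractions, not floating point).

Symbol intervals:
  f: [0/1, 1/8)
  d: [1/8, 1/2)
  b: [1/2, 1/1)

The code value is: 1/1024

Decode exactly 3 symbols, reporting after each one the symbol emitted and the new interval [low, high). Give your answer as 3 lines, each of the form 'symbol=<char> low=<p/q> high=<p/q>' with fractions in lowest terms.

Answer: symbol=f low=0/1 high=1/8
symbol=f low=0/1 high=1/64
symbol=f low=0/1 high=1/512

Derivation:
Step 1: interval [0/1, 1/1), width = 1/1 - 0/1 = 1/1
  'f': [0/1 + 1/1*0/1, 0/1 + 1/1*1/8) = [0/1, 1/8) <- contains code 1/1024
  'd': [0/1 + 1/1*1/8, 0/1 + 1/1*1/2) = [1/8, 1/2)
  'b': [0/1 + 1/1*1/2, 0/1 + 1/1*1/1) = [1/2, 1/1)
  emit 'f', narrow to [0/1, 1/8)
Step 2: interval [0/1, 1/8), width = 1/8 - 0/1 = 1/8
  'f': [0/1 + 1/8*0/1, 0/1 + 1/8*1/8) = [0/1, 1/64) <- contains code 1/1024
  'd': [0/1 + 1/8*1/8, 0/1 + 1/8*1/2) = [1/64, 1/16)
  'b': [0/1 + 1/8*1/2, 0/1 + 1/8*1/1) = [1/16, 1/8)
  emit 'f', narrow to [0/1, 1/64)
Step 3: interval [0/1, 1/64), width = 1/64 - 0/1 = 1/64
  'f': [0/1 + 1/64*0/1, 0/1 + 1/64*1/8) = [0/1, 1/512) <- contains code 1/1024
  'd': [0/1 + 1/64*1/8, 0/1 + 1/64*1/2) = [1/512, 1/128)
  'b': [0/1 + 1/64*1/2, 0/1 + 1/64*1/1) = [1/128, 1/64)
  emit 'f', narrow to [0/1, 1/512)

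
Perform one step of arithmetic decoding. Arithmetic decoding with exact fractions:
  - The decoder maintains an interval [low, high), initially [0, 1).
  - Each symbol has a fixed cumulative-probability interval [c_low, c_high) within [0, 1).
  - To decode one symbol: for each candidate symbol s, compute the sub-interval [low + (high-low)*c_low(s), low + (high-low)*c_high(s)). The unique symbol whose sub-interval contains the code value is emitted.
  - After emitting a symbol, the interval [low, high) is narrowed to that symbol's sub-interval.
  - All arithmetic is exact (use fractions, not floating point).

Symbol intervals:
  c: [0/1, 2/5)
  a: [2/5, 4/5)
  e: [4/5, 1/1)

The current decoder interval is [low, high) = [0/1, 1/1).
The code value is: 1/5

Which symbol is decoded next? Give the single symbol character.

Answer: c

Derivation:
Interval width = high − low = 1/1 − 0/1 = 1/1
Scaled code = (code − low) / width = (1/5 − 0/1) / 1/1 = 1/5
  c: [0/1, 2/5) ← scaled code falls here ✓
  a: [2/5, 4/5) 
  e: [4/5, 1/1) 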